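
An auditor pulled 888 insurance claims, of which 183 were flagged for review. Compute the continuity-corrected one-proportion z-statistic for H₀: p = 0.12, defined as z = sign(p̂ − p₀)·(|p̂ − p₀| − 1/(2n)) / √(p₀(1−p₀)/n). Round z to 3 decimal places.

z = 7.842

The sample proportion is 183/888 = 0.20608. p̂ − p₀ = 0.086081.
1/(2n) = 0.000563.
Corrected numerator: |0.086081| − 0.000563 = 0.085518.
SE₀ = √(0.12·0.88/888) = 0.010905.
z = +0.085518/0.010905 = 7.842.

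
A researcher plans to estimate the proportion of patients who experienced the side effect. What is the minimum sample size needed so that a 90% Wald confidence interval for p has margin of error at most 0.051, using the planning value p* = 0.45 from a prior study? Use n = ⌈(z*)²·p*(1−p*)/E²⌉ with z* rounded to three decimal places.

For 90% confidence, z* = 1.645.
p*(1−p*) = 0.2475.
Required n before rounding: 2.706025 × 0.2475 / 0.051² = 257.494.
⌈257.494⌉ = 258.

n = 258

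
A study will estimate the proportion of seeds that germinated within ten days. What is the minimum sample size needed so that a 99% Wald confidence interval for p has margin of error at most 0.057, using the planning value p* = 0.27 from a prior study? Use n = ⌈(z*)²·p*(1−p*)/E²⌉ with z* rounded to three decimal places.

n = 403

The 99% critical value is z* = 2.576.
p*(1−p*) = 0.1971.
Required n before rounding: 6.635776 × 0.1971 / 0.057² = 402.558.
Rounding up, n = 403.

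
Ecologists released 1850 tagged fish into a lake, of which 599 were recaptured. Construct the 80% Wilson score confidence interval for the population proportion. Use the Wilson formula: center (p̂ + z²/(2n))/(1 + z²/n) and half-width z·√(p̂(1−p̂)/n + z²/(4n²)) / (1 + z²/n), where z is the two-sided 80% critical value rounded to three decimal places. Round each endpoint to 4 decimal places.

(0.3100, 0.3379)

p̂ = 599/1850 = 0.32378; z = 1.282, so z² = 1.643524.
1 + z²/n = 1.000888.
Center = (0.32378 + 0.000444)/1.000888 = 0.32394.
Radicand: p̂(1−p̂)/n + z²/(4n²) = 0.000118350 + 0.000000120 = 0.000118470.
Half-width = z·√(radicand)/denom = 1.282·0.010884/1.000888 = 0.01394.
CI: 0.32394 ± 0.01394 = (0.3100, 0.3379).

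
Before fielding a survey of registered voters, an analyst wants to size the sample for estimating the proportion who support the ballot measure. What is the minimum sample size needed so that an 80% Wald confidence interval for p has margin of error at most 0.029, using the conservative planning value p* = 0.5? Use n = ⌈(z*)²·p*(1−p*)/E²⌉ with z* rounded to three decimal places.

z* = 1.282 at the 80% level.
p*(1−p*) = 0.2500.
Required n before rounding: 1.643524 × 0.2500 / 0.029² = 488.562.
Rounding up, n = 489.

n = 489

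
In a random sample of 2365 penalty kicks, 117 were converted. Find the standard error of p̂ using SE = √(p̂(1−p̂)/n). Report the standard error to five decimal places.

SE = 0.00446

With x = 117 successes in n = 2365, p̂ = 0.04947.
p̂(1−p̂) = 0.04947·0.95053 = 0.047023.
SE = √(0.047023/2365) = √0.000019883 = 0.00446.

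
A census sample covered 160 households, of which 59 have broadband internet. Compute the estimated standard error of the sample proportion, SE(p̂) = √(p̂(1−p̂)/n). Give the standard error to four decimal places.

With x = 59 successes in n = 160, p̂ = 0.36875.
p̂(1−p̂) = 0.36875·0.63125 = 0.232773.
SE = √(0.232773/160) = √0.001454831 = 0.0381.

SE = 0.0381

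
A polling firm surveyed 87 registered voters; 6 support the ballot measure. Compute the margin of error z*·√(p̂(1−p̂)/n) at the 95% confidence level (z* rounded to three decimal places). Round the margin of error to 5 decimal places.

ME = 0.05325

p̂ = 6/87 = 0.06897.
Standard error of p̂: √(0.064209/87) = √0.000738038 = 0.027167.
z* = 1.960 at the 95% level.
ME = 1.960·0.027167 = 0.05325.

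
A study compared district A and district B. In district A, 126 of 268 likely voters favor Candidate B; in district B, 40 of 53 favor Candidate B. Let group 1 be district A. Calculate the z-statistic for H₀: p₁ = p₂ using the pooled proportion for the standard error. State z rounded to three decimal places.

z = -3.788

p̂₁ = 126/268 = 0.47015, p̂₂ = 40/53 = 0.75472.
Pooling: p̂ = 166/321 = 0.51713.
Pooled SE = √[0.2497064·0.02259927] ≈ 0.075121.
z = (p̂₁ − p̂₂)/SE = (0.47015 − 0.75472)/0.075121 = -0.28457/0.075121 = -3.788.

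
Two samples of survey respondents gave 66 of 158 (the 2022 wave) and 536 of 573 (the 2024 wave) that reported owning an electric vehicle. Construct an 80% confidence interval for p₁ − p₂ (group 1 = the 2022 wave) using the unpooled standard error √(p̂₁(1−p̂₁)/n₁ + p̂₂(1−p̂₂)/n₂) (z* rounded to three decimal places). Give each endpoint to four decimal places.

(-0.5697, -0.4657)

p̂₁ = 0.41772, p̂₂ = 0.93543, so the observed difference is -0.51771.
Unpooled SE = √(p̂₁(1−p̂₁)/n₁ + p̂₂(1−p̂₂)/n₂) = √(0.001539432 + 0.000105415) = 0.040557.
The 80% critical value is z* = 1.282. Margin = 1.282·0.040557 = 0.05199.
CI: -0.51771 ± 0.05199 = (-0.5697, -0.4657).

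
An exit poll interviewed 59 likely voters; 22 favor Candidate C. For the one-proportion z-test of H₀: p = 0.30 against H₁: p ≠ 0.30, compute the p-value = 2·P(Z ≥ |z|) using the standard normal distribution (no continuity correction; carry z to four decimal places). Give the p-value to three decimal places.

p̂ = 22/59 = 0.37288.
Null standard error: √(0.30·0.70/59) = √0.003559322 = 0.059660.
Test statistic (full precision, shown to 4 dp): z = (22/59 − 0.30)/SE₀ ≈ 1.2216.
From the standard normal, 2·P(Z ≥ |z|) = 0.222.

p-value = 0.222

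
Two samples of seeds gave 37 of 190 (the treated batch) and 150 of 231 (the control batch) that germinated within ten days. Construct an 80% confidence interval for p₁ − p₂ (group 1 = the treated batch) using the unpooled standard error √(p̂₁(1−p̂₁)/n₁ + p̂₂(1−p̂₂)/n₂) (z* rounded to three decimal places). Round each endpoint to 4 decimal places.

(-0.5092, -0.4001)

p̂₁ = 37/190 = 0.19474, p̂₂ = 150/231 = 0.64935; p̂₁ − p̂₂ = -0.45461.
SE = √(0.000825339 + 0.000985690) = √0.001811029 = 0.042556.
For 80% confidence, z* = 1.282. Margin of error = 0.05456.
So the interval runs from -0.5092 to -0.4001.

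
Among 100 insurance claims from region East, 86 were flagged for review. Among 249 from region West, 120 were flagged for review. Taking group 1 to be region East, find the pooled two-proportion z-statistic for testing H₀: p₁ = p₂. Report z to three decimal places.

z = 6.494

p̂₁ = 86/100 = 0.86000, p̂₂ = 120/249 = 0.48193.
Pooled p̂ = (86+120)/(100+249) = 206/349 = 0.59026.
Pooled SE = √[0.2418535·0.01401606] ≈ 0.058222.
z = 0.37807/0.058222 = 6.494.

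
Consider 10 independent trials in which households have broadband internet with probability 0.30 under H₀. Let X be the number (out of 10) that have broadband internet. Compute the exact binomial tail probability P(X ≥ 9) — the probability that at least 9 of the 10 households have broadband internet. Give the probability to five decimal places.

P = 0.00014

X ~ Binomial(n=10, p=0.30).
P(X ≥ 9) = C(10,9)·0.30^9·0.70^1 + C(10,10)·0.30^10·0.70^0.
= 0.000138 + 0.000006 = 0.00014.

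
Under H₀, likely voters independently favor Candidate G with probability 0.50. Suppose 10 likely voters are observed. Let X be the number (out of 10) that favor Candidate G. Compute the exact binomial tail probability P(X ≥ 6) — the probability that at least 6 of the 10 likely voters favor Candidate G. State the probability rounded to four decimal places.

X ~ Binomial(n=10, p=0.50).
P(X ≥ 6) = Σ_{j=6}^{10} C(10,j)·0.50^j·0.50^{10−j}.
= 0.205078 + 0.117188 + 0.043945 + 0.009766 + 0.000977 = 0.3770.

P = 0.3770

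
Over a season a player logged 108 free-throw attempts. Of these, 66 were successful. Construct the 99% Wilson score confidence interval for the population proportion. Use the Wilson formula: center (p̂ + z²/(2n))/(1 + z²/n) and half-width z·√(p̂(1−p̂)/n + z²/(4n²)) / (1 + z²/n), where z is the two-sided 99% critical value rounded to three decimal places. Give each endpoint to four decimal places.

Here p̂ = 66/108 = 0.61111 and z = 2.576 (z² = 6.635776).
1 + z²/n = 1.061442.
Center = (0.61111 + 0.030721)/1.061442 = 0.60468.
Radicand: p̂(1−p̂)/n + z²/(4n²) = 0.002200503 + 0.000142228 = 0.002342731.
Half-width = 2.576·√0.002342731/1.061442 = 0.11747.
So the interval runs from 0.4872 to 0.7221.

(0.4872, 0.7221)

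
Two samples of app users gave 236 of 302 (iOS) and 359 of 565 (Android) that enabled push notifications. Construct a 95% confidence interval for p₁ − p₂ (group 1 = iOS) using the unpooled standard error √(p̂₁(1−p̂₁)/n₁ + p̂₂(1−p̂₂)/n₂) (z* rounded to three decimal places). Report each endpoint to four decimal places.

p̂₁ = 236/302 = 0.78146, p̂₂ = 359/565 = 0.63540; p̂₁ − p̂₂ = 0.14606.
Unpooled SE = √(p̂₁(1−p̂₁)/n₁ + p̂₂(1−p̂₂)/n₂) = √(0.000565503 + 0.000410031) = 0.031234.
z* = 1.960 at the 95% level. Margin of error = 0.06122.
So the interval runs from 0.0848 to 0.2073.

(0.0848, 0.2073)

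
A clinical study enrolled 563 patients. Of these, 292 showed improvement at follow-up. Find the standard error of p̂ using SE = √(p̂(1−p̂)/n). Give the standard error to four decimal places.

SE = 0.0211

The sample proportion is 292/563 = 0.51865.
p̂(1−p̂) = 0.51865·0.48135 = 0.249652.
Dividing by n and taking the root: √0.000443432 = 0.0211.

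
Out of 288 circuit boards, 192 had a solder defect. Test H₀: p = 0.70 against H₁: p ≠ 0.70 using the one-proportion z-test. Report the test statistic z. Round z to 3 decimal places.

z = -1.234

The sample proportion is 192/288 = 0.66667.
Under H₀, SE = √(p₀(1−p₀)/n) = √(0.70·0.30/288) = √0.000729167 = 0.027003.
z = (0.66667 − 0.70)/0.027003 = -0.03333/0.027003 = -1.234.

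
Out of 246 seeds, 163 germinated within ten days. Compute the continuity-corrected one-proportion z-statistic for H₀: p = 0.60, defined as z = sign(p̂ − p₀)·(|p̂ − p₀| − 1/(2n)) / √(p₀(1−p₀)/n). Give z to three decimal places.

With x = 163 successes in n = 246, p̂ = 0.66260. p̂ − p₀ = 0.062602.
Continuity correction 1/(2n) = 1/492 = 0.002033.
Corrected numerator: |0.062602| − 0.002033 = 0.060569.
Under H₀, SE = √(p₀(1−p₀)/n) = √(0.60·0.40/246) = √0.000975610 = 0.031235.
z = +0.060569/0.031235 = 1.939.

z = 1.939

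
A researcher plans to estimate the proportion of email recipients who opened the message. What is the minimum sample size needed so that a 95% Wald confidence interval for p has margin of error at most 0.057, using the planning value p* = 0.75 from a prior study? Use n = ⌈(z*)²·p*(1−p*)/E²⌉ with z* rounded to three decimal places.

z* = 1.960 at the 95% level.
p*(1−p*) = 0.1875.
(z*)²·p*(1−p*)/E² = 3.841600·0.1875/0.003249 = 221.699.
Rounding up, n = 222.

n = 222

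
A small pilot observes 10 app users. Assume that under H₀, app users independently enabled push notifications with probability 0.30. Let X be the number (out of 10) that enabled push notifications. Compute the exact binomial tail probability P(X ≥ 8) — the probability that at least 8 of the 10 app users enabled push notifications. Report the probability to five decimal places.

P = 0.00159

X ~ Binomial(n=10, p=0.30).
P(X ≥ 8) = C(10,8)·0.30^8·0.70^2 + C(10,9)·0.30^9·0.70^1 + C(10,10)·0.30^10·0.70^0.
= 0.001447 + 0.000138 + 0.000006 = 0.00159.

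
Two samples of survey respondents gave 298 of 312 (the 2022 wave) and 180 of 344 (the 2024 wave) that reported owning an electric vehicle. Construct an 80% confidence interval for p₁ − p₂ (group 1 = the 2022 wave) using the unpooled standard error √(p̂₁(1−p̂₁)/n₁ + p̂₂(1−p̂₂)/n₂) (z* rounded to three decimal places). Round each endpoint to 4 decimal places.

p̂₁ = 298/312 = 0.95513, p̂₂ = 180/344 = 0.52326; p̂₁ − p̂₂ = 0.43187.
SE = √(0.000137366 + 0.000725172) = √0.000862538 = 0.029369.
For 80% confidence, z* = 1.282. Margin of error = 0.03765.
Interval: 0.43187 ± 0.03765 → (0.3942, 0.4695).

(0.3942, 0.4695)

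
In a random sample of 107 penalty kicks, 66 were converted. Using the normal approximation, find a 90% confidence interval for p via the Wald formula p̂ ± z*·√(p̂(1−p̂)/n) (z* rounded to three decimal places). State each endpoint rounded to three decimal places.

(0.540, 0.694)

The sample proportion is 66/107 = 0.61682.
Standard error of p̂: √(0.236353/107) = √0.002208902 = 0.046999.
z* = 1.645 at the 90% level.
Margin of error: 1.645 × 0.046999 = 0.07731.
CI: 0.61682 ± 0.07731 = (0.540, 0.694).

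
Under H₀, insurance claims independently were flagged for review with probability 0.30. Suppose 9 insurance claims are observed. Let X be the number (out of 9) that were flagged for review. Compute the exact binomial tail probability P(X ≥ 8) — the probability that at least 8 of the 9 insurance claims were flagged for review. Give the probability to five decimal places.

X is binomial with n = 9 and p = 0.30.
P(X ≥ 8) = C(9,8)·0.30^8·0.70^1 + C(9,9)·0.30^9·0.70^0.
= 0.000413 + 0.000020 = 0.00043.

P = 0.00043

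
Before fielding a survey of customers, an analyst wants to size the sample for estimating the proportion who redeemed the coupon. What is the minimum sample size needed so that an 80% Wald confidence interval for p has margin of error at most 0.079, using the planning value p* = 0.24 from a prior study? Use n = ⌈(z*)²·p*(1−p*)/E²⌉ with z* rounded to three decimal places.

n = 49

For 80% confidence, z* = 1.282.
p*(1−p*) = 0.1824.
(z*)²·p*(1−p*)/E² = 1.643524·0.1824/0.006241 = 48.034.
Rounding up, n = 49.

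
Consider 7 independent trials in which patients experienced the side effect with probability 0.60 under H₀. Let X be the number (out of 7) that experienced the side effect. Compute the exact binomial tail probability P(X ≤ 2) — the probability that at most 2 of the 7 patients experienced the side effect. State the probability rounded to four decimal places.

X is binomial with n = 7 and p = 0.60.
P(X ≤ 2) = C(7,0)·0.60^0·0.40^7 + C(7,1)·0.60^1·0.40^6 + C(7,2)·0.60^2·0.40^5.
= 0.001638 + 0.017203 + 0.077414 = 0.0963.

P = 0.0963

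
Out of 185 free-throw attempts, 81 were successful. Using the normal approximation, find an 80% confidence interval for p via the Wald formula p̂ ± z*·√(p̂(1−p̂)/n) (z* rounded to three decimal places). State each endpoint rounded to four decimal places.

(0.3911, 0.4846)

With x = 81 successes in n = 185, p̂ = 0.43784.
SE = √(p̂(1−p̂)/n) = √(0.246136/185) = 0.036476.
z* = 1.282 at the 80% level.
Margin of error: 1.282 × 0.036476 = 0.04676.
Interval: 0.43784 ± 0.04676 → (0.3911, 0.4846).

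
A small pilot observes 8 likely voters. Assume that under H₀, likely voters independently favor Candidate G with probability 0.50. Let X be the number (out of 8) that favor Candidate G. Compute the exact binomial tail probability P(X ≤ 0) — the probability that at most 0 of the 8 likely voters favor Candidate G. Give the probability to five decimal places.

P = 0.00391

X is binomial with n = 8 and p = 0.50.
P(X ≤ 0) = C(8,0)·0.50^0·0.50^8.
= 0.003906 = 0.00391.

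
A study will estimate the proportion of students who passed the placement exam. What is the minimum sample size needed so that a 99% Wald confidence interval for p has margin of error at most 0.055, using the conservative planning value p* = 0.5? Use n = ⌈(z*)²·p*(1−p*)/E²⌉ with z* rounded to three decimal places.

The 99% critical value is z* = 2.576.
p*(1−p*) = 0.50·0.50 = 0.2500.
Required n before rounding: 6.635776 × 0.2500 / 0.055² = 548.411.
⌈548.411⌉ = 549.

n = 549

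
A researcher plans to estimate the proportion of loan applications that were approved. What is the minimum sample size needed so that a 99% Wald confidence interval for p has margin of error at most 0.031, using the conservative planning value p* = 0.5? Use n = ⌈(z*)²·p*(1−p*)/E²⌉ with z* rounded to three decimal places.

z* = 2.576 at the 99% level.
p*(1−p*) = 0.2500.
Required n before rounding: 6.635776 × 0.2500 / 0.031² = 1726.268.
⌈1726.268⌉ = 1727.

n = 1727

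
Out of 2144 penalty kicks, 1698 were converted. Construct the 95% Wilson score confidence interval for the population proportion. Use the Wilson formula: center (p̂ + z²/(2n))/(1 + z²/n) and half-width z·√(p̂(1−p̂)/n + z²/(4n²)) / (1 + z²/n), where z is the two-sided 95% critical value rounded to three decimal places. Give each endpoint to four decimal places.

p̂ = 1698/2144 = 0.79198; z = 1.960, so z² = 3.841600.
Denominator 1 + z²/n = 1 + 3.841600/2144 = 1.001792.
Center = (0.79198 + 0.000896)/1.001792 = 0.79146.
Radicand: p̂(1−p̂)/n + z²/(4n²) = 0.000076842 + 0.000000209 = 0.000077051.
Half-width = z·√(radicand)/denom = 1.960·0.008778/1.001792 = 0.01717.
CI: 0.79146 ± 0.01717 = (0.7743, 0.8086).

(0.7743, 0.8086)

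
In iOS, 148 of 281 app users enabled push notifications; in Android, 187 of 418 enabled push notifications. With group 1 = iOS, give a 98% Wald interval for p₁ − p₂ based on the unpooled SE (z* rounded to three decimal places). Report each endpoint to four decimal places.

p̂₁ = 0.52669, p̂₂ = 0.44737, so the observed difference is 0.07932.
SE = √(0.000887145 + 0.000591459) = √0.001478604 = 0.038453.
z* = 2.326 at the 98% level. Margin of error = 0.08944.
Interval: 0.07932 ± 0.08944 → (-0.0101, 0.1688).

(-0.0101, 0.1688)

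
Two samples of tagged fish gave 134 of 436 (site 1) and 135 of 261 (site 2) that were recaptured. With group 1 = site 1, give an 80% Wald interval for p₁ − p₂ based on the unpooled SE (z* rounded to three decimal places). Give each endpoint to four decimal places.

p̂₁ = 134/436 = 0.30734, p̂₂ = 135/261 = 0.51724; p̂₁ − p̂₂ = -0.20990.
SE = √(0.000488261 + 0.000956715) = √0.001444976 = 0.038013.
z* = 1.282 at the 80% level. Margin of error = 0.04873.
Interval: -0.20990 ± 0.04873 → (-0.2586, -0.1612).

(-0.2586, -0.1612)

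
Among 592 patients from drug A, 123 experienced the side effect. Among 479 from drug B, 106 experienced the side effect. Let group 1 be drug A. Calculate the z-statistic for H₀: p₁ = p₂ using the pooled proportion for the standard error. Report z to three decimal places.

Sample proportions: p̂₁ = 123/592 = 0.20777 and p̂₂ = 106/479 = 0.22129.
Pooling: p̂ = 229/1071 = 0.21382.
SE = √[p̂(1−p̂)(1/n₁+1/n₂)] = √[0.21382·0.78618·(1/592+1/479)] ≈ 0.025197.
z = (p̂₁ − p̂₂)/SE = (0.20777 − 0.22129)/0.025197 = -0.01352/0.025197 = -0.537.

z = -0.537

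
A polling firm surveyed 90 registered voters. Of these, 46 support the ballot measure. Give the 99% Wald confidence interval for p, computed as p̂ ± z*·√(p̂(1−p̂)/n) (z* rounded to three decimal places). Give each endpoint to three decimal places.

With x = 46 successes in n = 90, p̂ = 0.51111.
SE = √(p̂(1−p̂)/n) = √(0.249877/90) = 0.052692.
The 99% critical value is z* = 2.576.
Margin = 2.576·0.052692 = 0.13573.
So the interval runs from 0.375 to 0.647.

(0.375, 0.647)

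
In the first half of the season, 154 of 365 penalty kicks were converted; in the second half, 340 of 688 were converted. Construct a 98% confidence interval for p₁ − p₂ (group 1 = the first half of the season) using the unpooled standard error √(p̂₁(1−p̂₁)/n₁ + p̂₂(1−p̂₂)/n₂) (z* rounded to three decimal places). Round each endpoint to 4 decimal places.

(-0.1470, 0.0024)

p̂₁ = 154/365 = 0.42192, p̂₂ = 340/688 = 0.49419; p̂₁ − p̂₂ = -0.07227.
SE = √(0.000668228 + 0.000363323) = √0.001031551 = 0.032118.
For 98% confidence, z* = 2.326. Margin = 2.326·0.032118 = 0.07471.
So the interval runs from -0.1470 to 0.0024.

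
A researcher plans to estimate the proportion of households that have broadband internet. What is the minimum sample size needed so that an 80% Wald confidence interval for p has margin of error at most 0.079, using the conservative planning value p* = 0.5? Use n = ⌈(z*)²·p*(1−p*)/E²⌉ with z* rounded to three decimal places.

n = 66

z* = 1.282 at the 80% level.
p*(1−p*) = 0.2500.
(z*)²·p*(1−p*)/E² = 1.643524·0.2500/0.006241 = 65.836.
⌈65.836⌉ = 66.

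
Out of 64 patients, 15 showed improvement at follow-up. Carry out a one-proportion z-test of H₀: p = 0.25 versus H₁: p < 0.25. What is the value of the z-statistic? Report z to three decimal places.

p̂ = 15/64 = 0.23438.
Null standard error: √(0.25·0.75/64) = √0.002929688 = 0.054127.
z = (0.23438 − 0.25)/0.054127 = -0.01562/0.054127 = -0.289.

z = -0.289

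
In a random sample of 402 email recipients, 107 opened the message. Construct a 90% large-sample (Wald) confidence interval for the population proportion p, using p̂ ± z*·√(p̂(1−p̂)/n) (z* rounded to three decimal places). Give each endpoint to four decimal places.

(0.2299, 0.3024)

The sample proportion is 107/402 = 0.26617.
SE(p̂) = √(0.26617·0.73383/402) = 0.022043.
z* = 1.645 at the 90% level.
Margin = 1.645·0.022043 = 0.03626.
CI: 0.26617 ± 0.03626 = (0.2299, 0.3024).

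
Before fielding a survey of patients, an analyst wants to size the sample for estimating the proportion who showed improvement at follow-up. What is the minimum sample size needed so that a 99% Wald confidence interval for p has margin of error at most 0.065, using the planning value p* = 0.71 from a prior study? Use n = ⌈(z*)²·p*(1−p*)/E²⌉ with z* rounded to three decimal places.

n = 324

The 99% critical value is z* = 2.576.
p*(1−p*) = 0.2059.
(z*)²·p*(1−p*)/E² = 6.635776·0.2059/0.004225 = 323.386.
Rounding up, n = 324.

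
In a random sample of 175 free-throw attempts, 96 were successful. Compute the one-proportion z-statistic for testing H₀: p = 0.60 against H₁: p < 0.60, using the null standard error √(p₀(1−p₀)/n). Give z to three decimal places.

z = -1.389

p̂ = 96/175 = 0.54857.
Null standard error: √(0.60·0.40/175) = √0.001371429 = 0.037033.
z = (0.54857 − 0.60)/0.037033 = -0.05143/0.037033 = -1.389.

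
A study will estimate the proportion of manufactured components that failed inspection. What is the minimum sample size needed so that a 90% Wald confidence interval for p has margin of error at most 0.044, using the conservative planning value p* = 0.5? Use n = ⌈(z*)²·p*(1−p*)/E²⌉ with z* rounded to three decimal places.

n = 350

For 90% confidence, z* = 1.645.
p*(1−p*) = 0.50·0.50 = 0.2500.
Required n before rounding: 2.706025 × 0.2500 / 0.044² = 349.435.
Rounding up, n = 350.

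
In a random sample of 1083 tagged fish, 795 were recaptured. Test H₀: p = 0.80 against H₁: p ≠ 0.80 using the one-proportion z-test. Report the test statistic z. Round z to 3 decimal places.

z = -5.424

With x = 795 successes in n = 1083, p̂ = 0.73407.
Null standard error: √(0.80·0.20/1083) = √0.000147738 = 0.012155.
z = (p̂ − p₀)/SE = (0.73407 − 0.80)/0.012155 = -5.424.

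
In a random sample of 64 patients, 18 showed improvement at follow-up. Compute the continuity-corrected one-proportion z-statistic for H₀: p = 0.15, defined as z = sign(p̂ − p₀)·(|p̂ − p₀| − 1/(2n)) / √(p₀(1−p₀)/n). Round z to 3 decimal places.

Sample proportion p̂ = 18/64 = 0.28125. p̂ − p₀ = 0.131250.
Continuity correction 1/(2n) = 1/128 = 0.007812.
Corrected numerator: |0.131250| − 0.007812 = 0.123438.
SE₀ = √(0.15·0.85/64) = 0.044634.
z = +0.123438/0.044634 = 2.766.

z = 2.766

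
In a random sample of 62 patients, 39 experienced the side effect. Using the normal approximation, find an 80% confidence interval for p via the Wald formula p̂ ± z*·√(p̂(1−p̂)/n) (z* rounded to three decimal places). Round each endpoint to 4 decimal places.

(0.5504, 0.7077)

Sample proportion p̂ = 39/62 = 0.62903.
Standard error of p̂: √(0.233351/62) = √0.003763721 = 0.061349.
z* = 1.282 at the 80% level.
Margin = 1.282·0.061349 = 0.07865.
So the interval runs from 0.5504 to 0.7077.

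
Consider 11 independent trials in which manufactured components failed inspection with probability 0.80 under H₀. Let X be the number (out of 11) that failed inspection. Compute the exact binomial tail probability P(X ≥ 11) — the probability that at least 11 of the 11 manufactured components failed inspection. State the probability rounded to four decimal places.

P = 0.0859

X ~ Binomial(n=11, p=0.80).
P(X ≥ 11) = C(11,11)·0.80^11·0.20^0.
= 0.085899 = 0.0859.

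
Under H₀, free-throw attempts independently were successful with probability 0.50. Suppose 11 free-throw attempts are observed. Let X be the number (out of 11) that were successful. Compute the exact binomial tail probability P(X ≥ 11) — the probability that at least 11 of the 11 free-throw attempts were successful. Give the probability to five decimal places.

X is binomial with n = 11 and p = 0.50.
P(X ≥ 11) = C(11,11)·0.50^11·0.50^0.
= 0.000488 = 0.00049.

P = 0.00049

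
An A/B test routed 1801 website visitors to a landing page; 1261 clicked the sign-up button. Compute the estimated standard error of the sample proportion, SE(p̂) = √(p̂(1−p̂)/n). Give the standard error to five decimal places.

With x = 1261 successes in n = 1801, p̂ = 0.70017.
p̂(1−p̂) = 0.209932.
Dividing by n and taking the root: √0.000116564 = 0.01080.

SE = 0.01080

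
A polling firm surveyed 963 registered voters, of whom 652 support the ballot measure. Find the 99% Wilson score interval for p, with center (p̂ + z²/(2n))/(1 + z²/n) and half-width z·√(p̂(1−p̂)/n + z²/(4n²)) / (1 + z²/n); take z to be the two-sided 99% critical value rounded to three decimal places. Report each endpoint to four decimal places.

p̂ = 652/963 = 0.67705; z = 2.576, so z² = 6.635776.
Denominator 1 + z²/n = 1 + 6.635776/963 = 1.006891.
Center = (0.67705 + 0.003445)/1.006891 = 0.67584.
Radicand: p̂(1−p̂)/n + z²/(4n²) = 0.000227054 + 0.000001789 = 0.000228843.
Half-width = z·√(radicand)/denom = 2.576·0.015128/1.006891 = 0.03870.
Interval: 0.67584 ± 0.03870 → (0.6371, 0.7145).

(0.6371, 0.7145)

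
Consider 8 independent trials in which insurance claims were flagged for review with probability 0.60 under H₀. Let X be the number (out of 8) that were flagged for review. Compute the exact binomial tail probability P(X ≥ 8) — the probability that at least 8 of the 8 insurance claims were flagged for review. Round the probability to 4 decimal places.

P = 0.0168

X is binomial with n = 8 and p = 0.60.
P(X ≥ 8) = C(8,8)·0.60^8·0.40^0.
= 0.016796 = 0.0168.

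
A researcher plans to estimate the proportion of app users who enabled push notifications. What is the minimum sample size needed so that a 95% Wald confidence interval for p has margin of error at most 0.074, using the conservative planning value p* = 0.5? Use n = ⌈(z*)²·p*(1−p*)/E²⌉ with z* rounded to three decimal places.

For 95% confidence, z* = 1.960.
p*(1−p*) = 0.2500.
Required n before rounding: 3.841600 × 0.2500 / 0.074² = 175.383.
⌈175.383⌉ = 176.

n = 176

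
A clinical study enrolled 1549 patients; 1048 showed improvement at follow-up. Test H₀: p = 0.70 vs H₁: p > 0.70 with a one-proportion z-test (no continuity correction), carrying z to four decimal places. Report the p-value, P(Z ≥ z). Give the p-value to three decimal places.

p-value = 0.978

The sample proportion is 1048/1549 = 0.67657.
Null standard error: √(0.70·0.30/1549) = √0.000135571 = 0.011644.
Test statistic (full precision, shown to 4 dp): z = (1048/1549 − 0.70)/SE₀ ≈ -2.0127.
p-value = P(Z ≥ z) with z = -2.0127 → 0.978.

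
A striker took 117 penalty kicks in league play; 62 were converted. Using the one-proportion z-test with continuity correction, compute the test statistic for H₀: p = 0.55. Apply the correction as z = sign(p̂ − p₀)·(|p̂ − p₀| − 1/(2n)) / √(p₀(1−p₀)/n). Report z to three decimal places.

z = -0.344

p̂ = 62/117 = 0.52991. p̂ − p₀ = -0.020085.
Continuity correction 1/(2n) = 1/234 = 0.004274.
Corrected numerator: |-0.020085| − 0.004274 = 0.015811.
Under H₀, SE = √(p₀(1−p₀)/n) = √(0.55·0.45/117) = √0.002115385 = 0.045993.
z = (−)0.015811/0.045993 = -0.344.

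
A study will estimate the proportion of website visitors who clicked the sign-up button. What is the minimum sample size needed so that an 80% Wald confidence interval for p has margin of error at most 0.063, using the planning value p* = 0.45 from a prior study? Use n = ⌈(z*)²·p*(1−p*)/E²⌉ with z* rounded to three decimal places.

n = 103

The 80% critical value is z* = 1.282.
p*(1−p*) = 0.45·0.55 = 0.2475.
(z*)²·p*(1−p*)/E² = 1.643524·0.2475/0.003969 = 102.487.
⌈102.487⌉ = 103.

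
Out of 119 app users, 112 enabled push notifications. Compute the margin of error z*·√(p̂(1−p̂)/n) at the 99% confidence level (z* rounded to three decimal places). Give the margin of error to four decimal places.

p̂ = 112/119 = 0.94118.
SE = √(p̂(1−p̂)/n) = √(0.055363/119) = 0.021569.
z* = 2.576 at the 99% level.
So ME = 0.0556.

ME = 0.0556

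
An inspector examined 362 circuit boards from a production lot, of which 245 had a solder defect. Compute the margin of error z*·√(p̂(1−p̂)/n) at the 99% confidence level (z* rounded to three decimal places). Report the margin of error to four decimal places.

The sample proportion is 245/362 = 0.67680.
SE(p̂) = √(0.67680·0.32320/362) = 0.024582.
For 99% confidence, z* = 2.576.
ME = 2.576·0.024582 = 0.0633.

ME = 0.0633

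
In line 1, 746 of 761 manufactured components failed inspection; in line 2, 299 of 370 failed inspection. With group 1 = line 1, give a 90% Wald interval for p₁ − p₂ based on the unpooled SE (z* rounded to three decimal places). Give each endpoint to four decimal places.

p̂₁ = 746/761 = 0.98029, p̂₂ = 299/370 = 0.80811; p̂₁ − p̂₂ = 0.17218.
SE = √(0.000025391 + 0.000419106) = √0.000444497 = 0.021083.
The 90% critical value is z* = 1.645. Margin of error = 0.03468.
CI: 0.17218 ± 0.03468 = (0.1375, 0.2069).

(0.1375, 0.2069)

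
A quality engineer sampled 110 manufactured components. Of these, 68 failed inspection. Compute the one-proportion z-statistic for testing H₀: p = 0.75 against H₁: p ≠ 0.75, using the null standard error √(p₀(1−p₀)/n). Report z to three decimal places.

Sample proportion p̂ = 68/110 = 0.61818.
Null standard error: √(0.75·0.25/110) = √0.001704545 = 0.041286.
z = (0.61818 − 0.75)/0.041286 = -0.13182/0.041286 = -3.193.

z = -3.193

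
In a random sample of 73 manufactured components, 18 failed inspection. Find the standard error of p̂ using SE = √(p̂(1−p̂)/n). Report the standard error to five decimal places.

p̂ = 18/73 = 0.24658.
p̂(1−p̂) = 0.185778.
SE = √(0.185778/73) = 0.05045.

SE = 0.05045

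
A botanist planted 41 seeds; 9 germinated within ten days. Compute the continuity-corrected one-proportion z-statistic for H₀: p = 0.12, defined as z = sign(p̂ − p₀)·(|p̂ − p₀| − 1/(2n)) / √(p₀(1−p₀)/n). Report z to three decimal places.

The sample proportion is 9/41 = 0.21951. p̂ − p₀ = 0.099512.
1/(2n) = 0.012195.
Corrected numerator: |0.099512| − 0.012195 = 0.087317.
Under H₀, SE = √(p₀(1−p₀)/n) = √(0.12·0.88/41) = √0.002575610 = 0.050750.
z = +0.087317/0.050750 = 1.721.

z = 1.721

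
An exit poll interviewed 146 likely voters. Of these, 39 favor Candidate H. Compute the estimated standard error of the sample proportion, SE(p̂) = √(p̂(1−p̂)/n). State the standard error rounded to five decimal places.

SE = 0.03662

p̂ = 39/146 = 0.26712.
p̂(1−p̂) = 0.26712·0.73288 = 0.195767.
SE = √(0.195767/146) = √0.001340870 = 0.03662.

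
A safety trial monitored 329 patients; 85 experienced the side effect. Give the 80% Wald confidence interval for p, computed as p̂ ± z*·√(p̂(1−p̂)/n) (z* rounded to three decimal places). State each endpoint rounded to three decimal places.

(0.227, 0.289)

With x = 85 successes in n = 329, p̂ = 0.25836.
SE(p̂) = √(0.25836·0.74164/329) = 0.024133.
z* = 1.282 at the 80% level.
Margin of error: 1.282 × 0.024133 = 0.03094.
Interval: 0.25836 ± 0.03094 → (0.227, 0.289).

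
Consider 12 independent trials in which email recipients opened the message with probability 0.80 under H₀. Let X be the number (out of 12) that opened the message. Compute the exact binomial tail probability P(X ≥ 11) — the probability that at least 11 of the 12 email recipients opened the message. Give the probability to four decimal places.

X is binomial with n = 12 and p = 0.80.
P(X ≥ 11) = C(12,11)·0.80^11·0.20^1 + C(12,12)·0.80^12·0.20^0.
= 0.206158 + 0.068719 = 0.2749.

P = 0.2749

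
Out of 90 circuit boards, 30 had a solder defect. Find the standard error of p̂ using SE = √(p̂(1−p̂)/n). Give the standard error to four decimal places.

p̂ = 30/90 = 0.33333.
p̂(1−p̂) = 0.33333·0.66667 = 0.222221.
SE = √(0.222221/90) = √0.002469122 = 0.0497.

SE = 0.0497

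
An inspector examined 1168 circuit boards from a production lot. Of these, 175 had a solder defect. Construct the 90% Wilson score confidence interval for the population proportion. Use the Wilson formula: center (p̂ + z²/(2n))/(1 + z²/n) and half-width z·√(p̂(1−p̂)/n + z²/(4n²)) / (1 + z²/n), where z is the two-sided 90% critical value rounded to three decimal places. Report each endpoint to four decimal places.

Here p̂ = 175/1168 = 0.14983 and z = 1.645 (z² = 2.706025).
Denominator 1 + z²/n = 1 + 2.706025/1168 = 1.002317.
Center = (0.14983 + 0.001158)/1.002317 = 0.15064.
Radicand: p̂(1−p̂)/n + z²/(4n²) = 0.000109058 + 0.000000496 = 0.000109554.
Half-width = 1.645·√0.000109554/1.002317 = 0.01718.
CI: 0.15064 ± 0.01718 = (0.1335, 0.1678).

(0.1335, 0.1678)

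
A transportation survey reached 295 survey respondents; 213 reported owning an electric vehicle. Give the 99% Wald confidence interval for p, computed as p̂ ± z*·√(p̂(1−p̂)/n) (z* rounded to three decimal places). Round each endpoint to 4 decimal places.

Sample proportion p̂ = 213/295 = 0.72203.
SE = √(p̂(1−p̂)/n) = √(0.200701/295) = 0.026083.
The 99% critical value is z* = 2.576.
Margin of error: 2.576 × 0.026083 = 0.06719.
Interval: 0.72203 ± 0.06719 → (0.6548, 0.7892).

(0.6548, 0.7892)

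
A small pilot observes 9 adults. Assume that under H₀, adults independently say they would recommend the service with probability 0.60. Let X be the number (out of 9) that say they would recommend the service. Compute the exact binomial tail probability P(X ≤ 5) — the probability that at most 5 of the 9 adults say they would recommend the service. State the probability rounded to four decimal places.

P = 0.5174

X ~ Binomial(n=9, p=0.60).
P(X ≤ 5) = Σ_{j=0}^{5} C(9,j)·0.60^j·0.40^{9−j}.
= 0.000262 + 0.003539 + 0.021234 + 0.074318 + 0.167215 + 0.250823 = 0.5174.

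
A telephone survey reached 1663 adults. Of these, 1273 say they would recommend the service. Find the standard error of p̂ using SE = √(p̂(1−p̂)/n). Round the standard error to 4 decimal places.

SE = 0.0104

The sample proportion is 1273/1663 = 0.76548.
p̂(1−p̂) = 0.76548·0.23452 = 0.179520.
SE = √(0.179520/1663) = 0.0104.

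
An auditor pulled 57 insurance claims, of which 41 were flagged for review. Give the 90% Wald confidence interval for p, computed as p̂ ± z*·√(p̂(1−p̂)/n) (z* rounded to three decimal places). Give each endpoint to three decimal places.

Sample proportion p̂ = 41/57 = 0.71930.
Standard error of p̂: √(0.201908/57) = √0.003542251 = 0.059517.
z* = 1.645 at the 90% level.
Margin of error: 1.645 × 0.059517 = 0.09791.
CI: 0.71930 ± 0.09791 = (0.621, 0.817).

(0.621, 0.817)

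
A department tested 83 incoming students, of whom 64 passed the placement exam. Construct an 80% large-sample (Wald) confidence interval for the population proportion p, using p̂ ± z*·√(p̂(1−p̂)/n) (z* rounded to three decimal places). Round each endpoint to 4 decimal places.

The sample proportion is 64/83 = 0.77108.
SE = √(p̂(1−p̂)/n) = √(0.176513/83) = 0.046116.
z* = 1.282 at the 80% level.
Margin = 1.282·0.046116 = 0.05912.
CI: 0.77108 ± 0.05912 = (0.7120, 0.8302).

(0.7120, 0.8302)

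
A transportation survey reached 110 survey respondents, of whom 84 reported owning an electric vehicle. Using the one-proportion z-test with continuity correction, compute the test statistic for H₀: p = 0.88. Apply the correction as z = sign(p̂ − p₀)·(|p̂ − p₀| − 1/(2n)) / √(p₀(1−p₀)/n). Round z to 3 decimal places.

Sample proportion p̂ = 84/110 = 0.76364. p̂ − p₀ = -0.116364.
1/(2n) = 0.004545.
Corrected numerator: |-0.116364| − 0.004545 = 0.111819.
Null standard error: √(0.88·0.12/110) = √0.000960000 = 0.030984.
z = −0.111819/0.030984 = -3.609.

z = -3.609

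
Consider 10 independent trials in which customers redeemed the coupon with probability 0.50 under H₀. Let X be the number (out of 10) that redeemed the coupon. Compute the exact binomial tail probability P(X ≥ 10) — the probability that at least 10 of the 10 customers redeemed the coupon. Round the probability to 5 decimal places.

X ~ Binomial(n=10, p=0.50).
P(X ≥ 10) = C(10,10)·0.50^10·0.50^0.
= 0.000977 = 0.00098.

P = 0.00098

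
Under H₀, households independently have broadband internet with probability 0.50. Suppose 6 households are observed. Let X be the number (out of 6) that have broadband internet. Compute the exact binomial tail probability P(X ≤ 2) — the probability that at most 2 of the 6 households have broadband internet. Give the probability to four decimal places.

P = 0.3438

X is binomial with n = 6 and p = 0.50.
P(X ≤ 2) = C(6,0)·0.50^0·0.50^6 + C(6,1)·0.50^1·0.50^5 + C(6,2)·0.50^2·0.50^4.
= 0.015625 + 0.093750 + 0.234375 = 0.3438.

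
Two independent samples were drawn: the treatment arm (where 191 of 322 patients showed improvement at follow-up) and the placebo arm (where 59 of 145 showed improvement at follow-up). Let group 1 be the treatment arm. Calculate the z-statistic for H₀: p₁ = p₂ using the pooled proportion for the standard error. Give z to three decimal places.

p̂₁ = 191/322 = 0.59317, p̂₂ = 59/145 = 0.40690.
Pooling: p̂ = 250/467 = 0.53533.
SE = √[p̂(1−p̂)(1/n₁+1/n₂)] = √[0.53533·0.46467·(1/322+1/145)] ≈ 0.049880.
z = 0.18627/0.049880 = 3.734.

z = 3.734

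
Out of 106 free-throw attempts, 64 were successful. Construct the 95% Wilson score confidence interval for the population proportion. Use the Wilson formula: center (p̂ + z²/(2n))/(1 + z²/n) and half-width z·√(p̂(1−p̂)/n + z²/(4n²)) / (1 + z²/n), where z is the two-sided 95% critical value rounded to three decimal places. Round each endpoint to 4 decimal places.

Here p̂ = 64/106 = 0.60377 and z = 1.960 (z² = 3.841600).
1 + z²/n = 1.036242.
Center = (0.60377 + 0.018121)/1.036242 = 0.60014.
Radicand: p̂(1−p̂)/n + z²/(4n²) = 0.002256897 + 0.000085475 = 0.002342372.
Half-width = z·√(radicand)/denom = 1.960·0.048398/1.036242 = 0.09154.
So the interval runs from 0.5086 to 0.6917.

(0.5086, 0.6917)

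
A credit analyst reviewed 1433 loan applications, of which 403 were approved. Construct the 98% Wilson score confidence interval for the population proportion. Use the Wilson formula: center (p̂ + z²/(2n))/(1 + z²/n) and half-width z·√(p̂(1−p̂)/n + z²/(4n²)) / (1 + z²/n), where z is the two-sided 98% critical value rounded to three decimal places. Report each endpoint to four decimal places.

Here p̂ = 403/1433 = 0.28123 and z = 2.326 (z² = 5.410276).
Denominator 1 + z²/n = 1 + 5.410276/1433 = 1.003775.
Adjusted center: (0.28123 + z²/(2n))/1.003775 = 0.28205.
Radicand: p̂(1−p̂)/n + z²/(4n²) = 0.000141060 + 0.000000659 = 0.000141719.
Half-width = z·√(radicand)/denom = 2.326·0.011905/1.003775 = 0.02759.
CI: 0.28205 ± 0.02759 = (0.2545, 0.3096).

(0.2545, 0.3096)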